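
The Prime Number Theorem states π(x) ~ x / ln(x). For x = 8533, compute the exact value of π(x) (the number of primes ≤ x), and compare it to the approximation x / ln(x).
π(8533) = 1063;  x/ln(x) ≈ 942.70;  relative error ≈ 11.32%.

Directly count primes up to 8533: π(8533) = 1063. The PNT approximation gives 8533/ln(8533) ≈ 8533/9.05170 ≈ 942.70. Relative error (π(x) − x/ln(x)) / π(x) ≈ 11.32%; the approximation is known to undercount slightly (Li(x) is a better estimate).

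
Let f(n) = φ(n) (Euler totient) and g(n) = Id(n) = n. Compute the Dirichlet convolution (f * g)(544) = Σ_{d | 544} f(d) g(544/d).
(φ * Id)(544) = 3696

Divisors of 544: [1, 2, 4, 8, 16, 17, 32, 34, 68, 136, 272, 544]. For each d | 544:
  d = 1: φ(1) · Id(544/1) = 1 · 544 = 544
  d = 2: φ(2) · Id(544/2) = 1 · 272 = 272
  d = 4: φ(4) · Id(544/4) = 2 · 136 = 272
  d = 8: φ(8) · Id(544/8) = 4 · 68 = 272
  d = 16: φ(16) · Id(544/16) = 8 · 34 = 272
  d = 17: φ(17) · Id(544/17) = 16 · 32 = 512
  d = 32: φ(32) · Id(544/32) = 16 · 17 = 272
  d = 34: φ(34) · Id(544/34) = 16 · 16 = 256
  d = 68: φ(68) · Id(544/68) = 32 · 8 = 256
  d = 136: φ(136) · Id(544/136) = 64 · 4 = 256
  d = 272: φ(272) · Id(544/272) = 128 · 2 = 256
  d = 544: φ(544) · Id(544/544) = 256 · 1 = 256
Summing: (φ * Id)(544) = 544 + 272 + 272 + 272 + 272 + 512 + 272 + 256 + 256 + 256 + 256 + 256 = 3696.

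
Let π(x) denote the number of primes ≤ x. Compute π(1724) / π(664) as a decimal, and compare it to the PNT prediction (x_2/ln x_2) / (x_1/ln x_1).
π(1724)/π(664) = 269/121 ≈ 2.2231;  PNT prediction ≈ 2.2640.

π(664) = 121 and π(1724) = 269, so π(1724)/π(664) ≈ 2.2231. The PNT-predicted ratio is (1724/ln(1724)) / (664/ln(664)) ≈ 2.2640. The two agree to within a few percent, as expected.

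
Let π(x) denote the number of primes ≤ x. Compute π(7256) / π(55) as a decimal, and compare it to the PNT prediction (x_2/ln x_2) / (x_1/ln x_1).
π(7256)/π(55) = 928/16 ≈ 58.0000;  PNT prediction ≈ 59.4715.

π(55) = 16 and π(7256) = 928, so π(7256)/π(55) ≈ 58.0000. The PNT-predicted ratio is (7256/ln(7256)) / (55/ln(55)) ≈ 59.4715. The two agree to within a few percent, as expected.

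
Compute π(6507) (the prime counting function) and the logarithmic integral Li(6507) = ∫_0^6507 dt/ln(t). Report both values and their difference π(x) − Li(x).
π(6507) = 842;  Li(6507) ≈ 858.42;  π(x) − Li(x) ≈ -16.42.

Direct count of primes ≤ 6507 gives π(6507) = 842. Numerical evaluation of the logarithmic integral gives Li(6507) ≈ 858.42. The difference π(x) − Li(x) ≈ -16.42 is typically negative for small/moderate x (Li(x) overestimates), though Littlewood's theorem shows this sign changes infinitely often.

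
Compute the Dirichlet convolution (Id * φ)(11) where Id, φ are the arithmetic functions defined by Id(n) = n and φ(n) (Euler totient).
(Id * φ)(11) = 21

Divisors of 11: [1, 11]. For each d | 11:
  d = 1: Id(1) · φ(11/1) = 1 · 10 = 10
  d = 11: Id(11) · φ(11/11) = 11 · 1 = 11
Summing: (Id * φ)(11) = 10 + 11 = 21.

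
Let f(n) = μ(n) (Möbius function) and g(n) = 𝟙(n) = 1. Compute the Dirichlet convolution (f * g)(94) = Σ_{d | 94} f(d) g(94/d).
(μ * 𝟙)(94) = 0

Divisors of 94: [1, 2, 47, 94]. For each d | 94:
  d = 1: μ(1) · 𝟙(94/1) = 1 · 1 = 1
  d = 2: μ(2) · 𝟙(94/2) = -1 · 1 = -1
  d = 47: μ(47) · 𝟙(94/47) = -1 · 1 = -1
  d = 94: μ(94) · 𝟙(94/94) = 1 · 1 = 1
Summing: (μ * 𝟙)(94) = 1 + -1 + -1 + 1 = 0.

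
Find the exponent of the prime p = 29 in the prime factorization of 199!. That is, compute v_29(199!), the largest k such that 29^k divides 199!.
v_29(199!) = 6

Legendre's formula: v_p(n!) = Σ_{k ≥ 1} ⌊n / p^k⌋. For p = 29, n = 199, the terms are:
  ⌊199/29^1⌋ = ⌊199/29⌋ = 6
(the next term ⌊199/29^2⌋ = 0, terminating the sum). Summing: v_29(199!) = 6 = 6.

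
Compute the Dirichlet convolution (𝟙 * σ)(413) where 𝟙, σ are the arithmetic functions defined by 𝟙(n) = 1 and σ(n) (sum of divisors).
(𝟙 * σ)(413) = 549

Divisors of 413: [1, 7, 59, 413]. For each d | 413:
  d = 1: 𝟙(1) · σ(413/1) = 1 · 480 = 480
  d = 7: 𝟙(7) · σ(413/7) = 1 · 60 = 60
  d = 59: 𝟙(59) · σ(413/59) = 1 · 8 = 8
  d = 413: 𝟙(413) · σ(413/413) = 1 · 1 = 1
Summing: (𝟙 * σ)(413) = 480 + 60 + 8 + 1 = 549.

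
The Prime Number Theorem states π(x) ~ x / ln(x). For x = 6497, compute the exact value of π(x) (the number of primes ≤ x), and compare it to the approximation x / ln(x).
π(6497) = 842;  x/ln(x) ≈ 740.05;  relative error ≈ 12.11%.

Directly count primes up to 6497: π(6497) = 842. The PNT approximation gives 6497/ln(6497) ≈ 6497/8.77910 ≈ 740.05. Relative error (π(x) − x/ln(x)) / π(x) ≈ 12.11%; the approximation is known to undercount slightly (Li(x) is a better estimate).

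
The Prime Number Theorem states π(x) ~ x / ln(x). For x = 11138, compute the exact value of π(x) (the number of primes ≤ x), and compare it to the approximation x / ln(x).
π(11138) = 1349;  x/ln(x) ≈ 1195.31;  relative error ≈ 11.39%.

Directly count primes up to 11138: π(11138) = 1349. The PNT approximation gives 11138/ln(11138) ≈ 11138/9.31812 ≈ 1195.31. Relative error (π(x) − x/ln(x)) / π(x) ≈ 11.39%; the approximation is known to undercount slightly (Li(x) is a better estimate).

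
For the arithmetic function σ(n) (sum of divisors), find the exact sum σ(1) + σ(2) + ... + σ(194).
Σ_{n ≤ 194} σ(n) = 30978

Compute σ(n) for each 1 ≤ n ≤ 194: σ(1) = 1, σ(2) = 3, σ(3) = 4, σ(4) = 7, σ(5) = 6, σ(6) = 12, σ(7) = 8, σ(8) = 15, σ(9) = 13, σ(10) = 18, σ(11) = 12, σ(12) = 28, σ(13) = 14, σ(14) = 24, σ(15) = 24, σ(16) = 31, σ(17) = 18, σ(18) = 39, σ(19) = 20, σ(20) = 42, σ(21) = 32, σ(22) = 36, σ(23) = 24, σ(24) = 60, σ(25) = 31, σ(26) = 42, σ(27) = 40, σ(28) = 56, σ(29) = 30, σ(30) = 72, σ(31) = 32, σ(32) = 63, σ(33) = 48, σ(34) = 54, σ(35) = 48, σ(36) = 91, σ(37) = 38, σ(38) = 60, σ(39) = 56, σ(40) = 90, σ(41) = 42, σ(42) = 96, σ(43) = 44, σ(44) = 84, σ(45) = 78, σ(46) = 72, σ(47) = 48, σ(48) = 124, σ(49) = 57, σ(50) = 93, σ(51) = 72, σ(52) = 98, σ(53) = 54, σ(54) = 120, σ(55) = 72, σ(56) = 120, σ(57) = 80, σ(58) = 90, σ(59) = 60, σ(60) = 168, σ(61) = 62, σ(62) = 96, σ(63) = 104, σ(64) = 127, σ(65) = 84, σ(66) = 144, σ(67) = 68, σ(68) = 126, σ(69) = 96, σ(70) = 144, σ(71) = 72, σ(72) = 195, σ(73) = 74, σ(74) = 114, σ(75) = 124, σ(76) = 140, σ(77) = 96, σ(78) = 168, σ(79) = 80, σ(80) = 186, σ(81) = 121, σ(82) = 126, σ(83) = 84, σ(84) = 224, σ(85) = 108, σ(86) = 132, σ(87) = 120, σ(88) = 180, σ(89) = 90, σ(90) = 234, σ(91) = 112, σ(92) = 168, σ(93) = 128, σ(94) = 144, σ(95) = 120, σ(96) = 252, σ(97) = 98, σ(98) = 171, σ(99) = 156, σ(100) = 217, σ(101) = 102, σ(102) = 216, σ(103) = 104, σ(104) = 210, σ(105) = 192, σ(106) = 162, σ(107) = 108, σ(108) = 280, σ(109) = 110, σ(110) = 216, σ(111) = 152, σ(112) = 248, σ(113) = 114, σ(114) = 240, σ(115) = 144, σ(116) = 210, σ(117) = 182, σ(118) = 180, σ(119) = 144, σ(120) = 360, σ(121) = 133, σ(122) = 186, σ(123) = 168, σ(124) = 224, σ(125) = 156, σ(126) = 312, σ(127) = 128, σ(128) = 255, σ(129) = 176, σ(130) = 252, σ(131) = 132, σ(132) = 336, σ(133) = 160, σ(134) = 204, σ(135) = 240, σ(136) = 270, σ(137) = 138, σ(138) = 288, σ(139) = 140, σ(140) = 336, σ(141) = 192, σ(142) = 216, σ(143) = 168, σ(144) = 403, σ(145) = 180, σ(146) = 222, σ(147) = 228, σ(148) = 266, σ(149) = 150, σ(150) = 372, σ(151) = 152, σ(152) = 300, σ(153) = 234, σ(154) = 288, σ(155) = 192, σ(156) = 392, σ(157) = 158, σ(158) = 240, σ(159) = 216, σ(160) = 378, σ(161) = 192, σ(162) = 363, σ(163) = 164, σ(164) = 294, σ(165) = 288, σ(166) = 252, σ(167) = 168, σ(168) = 480, σ(169) = 183, σ(170) = 324, σ(171) = 260, σ(172) = 308, σ(173) = 174, σ(174) = 360, σ(175) = 248, σ(176) = 372, σ(177) = 240, σ(178) = 270, σ(179) = 180, σ(180) = 546, σ(181) = 182, σ(182) = 336, σ(183) = 248, σ(184) = 360, σ(185) = 228, σ(186) = 384, σ(187) = 216, σ(188) = 336, σ(189) = 320, σ(190) = 360, σ(191) = 192, σ(192) = 508, σ(193) = 194, σ(194) = 294. Summing all 194 values: 30978. (Average order: Σ_{n ≤ x} σ(n) ~ (π²/12) x². For x = 194, (π²/12)·194² ≈ 30954.37.)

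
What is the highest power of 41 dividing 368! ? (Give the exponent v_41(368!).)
v_41(368!) = 8

Legendre's formula: v_p(n!) = Σ_{k ≥ 1} ⌊n / p^k⌋. For p = 41, n = 368, the terms are:
  ⌊368/41^1⌋ = ⌊368/41⌋ = 8
(the next term ⌊368/41^2⌋ = 0, terminating the sum). Summing: v_41(368!) = 8 = 8.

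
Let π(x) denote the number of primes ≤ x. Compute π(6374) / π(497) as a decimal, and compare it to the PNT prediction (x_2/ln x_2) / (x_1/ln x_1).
π(6374)/π(497) = 831/94 ≈ 8.8404;  PNT prediction ≈ 9.0896.

π(497) = 94 and π(6374) = 831, so π(6374)/π(497) ≈ 8.8404. The PNT-predicted ratio is (6374/ln(6374)) / (497/ln(497)) ≈ 9.0896. The two agree to within a few percent, as expected.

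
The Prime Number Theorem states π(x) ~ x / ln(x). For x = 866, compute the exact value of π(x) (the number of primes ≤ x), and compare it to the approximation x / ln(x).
π(866) = 150;  x/ln(x) ≈ 128.03;  relative error ≈ 14.64%.

Directly count primes up to 866: π(866) = 150. The PNT approximation gives 866/ln(866) ≈ 866/6.76388 ≈ 128.03. Relative error (π(x) − x/ln(x)) / π(x) ≈ 14.64%; the approximation is known to undercount slightly (Li(x) is a better estimate).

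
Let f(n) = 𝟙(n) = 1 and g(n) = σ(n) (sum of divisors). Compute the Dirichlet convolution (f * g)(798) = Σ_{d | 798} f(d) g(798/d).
(𝟙 * σ)(798) = 3780

Divisors of 798: [1, 2, 3, 6, 7, 14, 19, 21, 38, 42, 57, 114, 133, 266, 399, 798]. For each d | 798:
  d = 1: 𝟙(1) · σ(798/1) = 1 · 1920 = 1920
  d = 2: 𝟙(2) · σ(798/2) = 1 · 640 = 640
  d = 3: 𝟙(3) · σ(798/3) = 1 · 480 = 480
  d = 6: 𝟙(6) · σ(798/6) = 1 · 160 = 160
  d = 7: 𝟙(7) · σ(798/7) = 1 · 240 = 240
  d = 14: 𝟙(14) · σ(798/14) = 1 · 80 = 80
  d = 19: 𝟙(19) · σ(798/19) = 1 · 96 = 96
  d = 21: 𝟙(21) · σ(798/21) = 1 · 60 = 60
  d = 38: 𝟙(38) · σ(798/38) = 1 · 32 = 32
  d = 42: 𝟙(42) · σ(798/42) = 1 · 20 = 20
  d = 57: 𝟙(57) · σ(798/57) = 1 · 24 = 24
  d = 114: 𝟙(114) · σ(798/114) = 1 · 8 = 8
  d = 133: 𝟙(133) · σ(798/133) = 1 · 12 = 12
  d = 266: 𝟙(266) · σ(798/266) = 1 · 4 = 4
  d = 399: 𝟙(399) · σ(798/399) = 1 · 3 = 3
  d = 798: 𝟙(798) · σ(798/798) = 1 · 1 = 1
Summing: (𝟙 * σ)(798) = 1920 + 640 + 480 + 160 + 240 + 80 + 96 + 60 + 32 + 20 + 24 + 8 + 12 + 4 + 3 + 1 = 3780.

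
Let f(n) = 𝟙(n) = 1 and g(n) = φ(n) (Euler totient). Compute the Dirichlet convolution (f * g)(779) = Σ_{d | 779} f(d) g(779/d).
(𝟙 * φ)(779) = 779

Divisors of 779: [1, 19, 41, 779]. For each d | 779:
  d = 1: 𝟙(1) · φ(779/1) = 1 · 720 = 720
  d = 19: 𝟙(19) · φ(779/19) = 1 · 40 = 40
  d = 41: 𝟙(41) · φ(779/41) = 1 · 18 = 18
  d = 779: 𝟙(779) · φ(779/779) = 1 · 1 = 1
Summing: (𝟙 * φ)(779) = 720 + 40 + 18 + 1 = 779.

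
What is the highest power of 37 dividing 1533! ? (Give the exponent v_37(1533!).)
v_37(1533!) = 42

Legendre's formula: v_p(n!) = Σ_{k ≥ 1} ⌊n / p^k⌋. For p = 37, n = 1533, the terms are:
  ⌊1533/37^1⌋ = ⌊1533/37⌋ = 41
  ⌊1533/37^2⌋ = ⌊1533/1369⌋ = 1
(the next term ⌊1533/37^3⌋ = 0, terminating the sum). Summing: v_37(1533!) = 41 + 1 = 42.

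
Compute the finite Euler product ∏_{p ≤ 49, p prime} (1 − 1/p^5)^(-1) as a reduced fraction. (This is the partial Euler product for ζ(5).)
∏ = 505807800965451248053830657783332590848273750176189703324931155978491/487794643941809531294334436783738741459341109492573787399981389578240

The primes p ≤ 49 are [2, 3, 5, 7, 11, 13, 17, 19, 23, 29, 31, 37, 41, 43, 47]. For each prime, (1 − 1/p^5)^(-1) = p^5 / (p^5 − 1). The product is (1 − 1/2^5)^(-1), (1 − 1/3^5)^(-1), (1 − 1/5^5)^(-1), (1 − 1/7^5)^(-1), (1 − 1/11^5)^(-1), (1 − 1/13^5)^(-1), (1 − 1/17^5)^(-1), (1 − 1/19^5)^(-1), (1 − 1/23^5)^(-1), (1 − 1/29^5)^(-1), (1 − 1/31^5)^(-1), (1 − 1/37^5)^(-1), (1 − 1/41^5)^(-1), (1 − 1/43^5)^(-1), (1 − 1/47^5)^(-1) = ∏ p^5 / (p^5 − 1) = 505807800965451248053830657783332590848273750176189703324931155978491/487794643941809531294334436783738741459341109492573787399981389578240.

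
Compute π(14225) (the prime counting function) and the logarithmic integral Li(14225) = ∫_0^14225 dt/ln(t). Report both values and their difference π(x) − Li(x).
π(14225) = 1672;  Li(14225) ≈ 1695.81;  π(x) − Li(x) ≈ -23.81.

Direct count of primes ≤ 14225 gives π(14225) = 1672. Numerical evaluation of the logarithmic integral gives Li(14225) ≈ 1695.81. The difference π(x) − Li(x) ≈ -23.81 is typically negative for small/moderate x (Li(x) overestimates), though Littlewood's theorem shows this sign changes infinitely often.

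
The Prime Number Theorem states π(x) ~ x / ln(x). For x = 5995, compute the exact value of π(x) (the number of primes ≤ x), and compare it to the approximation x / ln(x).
π(5995) = 783;  x/ln(x) ≈ 689.18;  relative error ≈ 11.98%.

Directly count primes up to 5995: π(5995) = 783. The PNT approximation gives 5995/ln(5995) ≈ 5995/8.69868 ≈ 689.18. Relative error (π(x) − x/ln(x)) / π(x) ≈ 11.98%; the approximation is known to undercount slightly (Li(x) is a better estimate).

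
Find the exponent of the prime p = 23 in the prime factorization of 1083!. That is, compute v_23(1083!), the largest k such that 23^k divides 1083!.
v_23(1083!) = 49

Legendre's formula: v_p(n!) = Σ_{k ≥ 1} ⌊n / p^k⌋. For p = 23, n = 1083, the terms are:
  ⌊1083/23^1⌋ = ⌊1083/23⌋ = 47
  ⌊1083/23^2⌋ = ⌊1083/529⌋ = 2
(the next term ⌊1083/23^3⌋ = 0, terminating the sum). Summing: v_23(1083!) = 47 + 2 = 49.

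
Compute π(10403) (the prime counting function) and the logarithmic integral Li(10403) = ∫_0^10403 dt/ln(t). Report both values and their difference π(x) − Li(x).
π(10403) = 1274;  Li(10403) ≈ 1289.80;  π(x) − Li(x) ≈ -15.80.

Direct count of primes ≤ 10403 gives π(10403) = 1274. Numerical evaluation of the logarithmic integral gives Li(10403) ≈ 1289.80. The difference π(x) − Li(x) ≈ -15.80 is typically negative for small/moderate x (Li(x) overestimates), though Littlewood's theorem shows this sign changes infinitely often.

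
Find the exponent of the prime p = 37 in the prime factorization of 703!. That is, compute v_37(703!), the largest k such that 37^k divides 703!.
v_37(703!) = 19

Legendre's formula: v_p(n!) = Σ_{k ≥ 1} ⌊n / p^k⌋. For p = 37, n = 703, the terms are:
  ⌊703/37^1⌋ = ⌊703/37⌋ = 19
(the next term ⌊703/37^2⌋ = 0, terminating the sum). Summing: v_37(703!) = 19 = 19.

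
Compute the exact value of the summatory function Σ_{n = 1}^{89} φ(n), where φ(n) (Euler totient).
Σ_{n ≤ 89} φ(n) = 2456

Compute φ(n) for each 1 ≤ n ≤ 89: φ(1) = 1, φ(2) = 1, φ(3) = 2, φ(4) = 2, φ(5) = 4, φ(6) = 2, φ(7) = 6, φ(8) = 4, φ(9) = 6, φ(10) = 4, φ(11) = 10, φ(12) = 4, φ(13) = 12, φ(14) = 6, φ(15) = 8, φ(16) = 8, φ(17) = 16, φ(18) = 6, φ(19) = 18, φ(20) = 8, φ(21) = 12, φ(22) = 10, φ(23) = 22, φ(24) = 8, φ(25) = 20, φ(26) = 12, φ(27) = 18, φ(28) = 12, φ(29) = 28, φ(30) = 8, φ(31) = 30, φ(32) = 16, φ(33) = 20, φ(34) = 16, φ(35) = 24, φ(36) = 12, φ(37) = 36, φ(38) = 18, φ(39) = 24, φ(40) = 16, φ(41) = 40, φ(42) = 12, φ(43) = 42, φ(44) = 20, φ(45) = 24, φ(46) = 22, φ(47) = 46, φ(48) = 16, φ(49) = 42, φ(50) = 20, φ(51) = 32, φ(52) = 24, φ(53) = 52, φ(54) = 18, φ(55) = 40, φ(56) = 24, φ(57) = 36, φ(58) = 28, φ(59) = 58, φ(60) = 16, φ(61) = 60, φ(62) = 30, φ(63) = 36, φ(64) = 32, φ(65) = 48, φ(66) = 20, φ(67) = 66, φ(68) = 32, φ(69) = 44, φ(70) = 24, φ(71) = 70, φ(72) = 24, φ(73) = 72, φ(74) = 36, φ(75) = 40, φ(76) = 36, φ(77) = 60, φ(78) = 24, φ(79) = 78, φ(80) = 32, φ(81) = 54, φ(82) = 40, φ(83) = 82, φ(84) = 24, φ(85) = 64, φ(86) = 42, φ(87) = 56, φ(88) = 40, φ(89) = 88. Summing all 89 values: 2456. (Average order: Σ_{n ≤ x} φ(n) ~ (3/π²) x². For x = 89, (3/π²)·89² ≈ 2407.70.)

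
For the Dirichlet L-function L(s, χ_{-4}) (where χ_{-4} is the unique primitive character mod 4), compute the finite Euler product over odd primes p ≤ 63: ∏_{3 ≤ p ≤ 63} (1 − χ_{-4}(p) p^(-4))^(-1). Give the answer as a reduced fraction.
∏ = 81934214988902113115031508050672702841756592198516788686922065253543/82850154482442028729801746725895742819441886414557775886809038848000

The odd primes p ≤ 63 are [3, 5, 7, 11, 13, 17, 19, 23, 29, 31, 37, 41, 43, 47, 53, 59, 61]. For each, χ(p) = 1 if p ≡ 1 mod 4, χ(p) = −1 if p ≡ 3 mod 4. Taking (1 − χ(p)/p^4)^(-1) = p^4/(p^4 − χ(p)): (1 − (-1)/3^4)^(-1) · (1 − (1)/5^4)^(-1) · (1 − (-1)/7^4)^(-1) · (1 − (-1)/11^4)^(-1) · (1 − (1)/13^4)^(-1) · (1 − (1)/17^4)^(-1) · (1 − (-1)/19^4)^(-1) · (1 − (-1)/23^4)^(-1) · (1 − (1)/29^4)^(-1) · (1 − (-1)/31^4)^(-1) · (1 − (1)/37^4)^(-1) · (1 − (1)/41^4)^(-1) · (1 − (-1)/43^4)^(-1) · (1 − (-1)/47^4)^(-1) · (1 − (1)/53^4)^(-1) · (1 − (-1)/59^4)^(-1) · (1 − (1)/61^4)^(-1) = 81934214988902113115031508050672702841756592198516788686922065253543/82850154482442028729801746725895742819441886414557775886809038848000.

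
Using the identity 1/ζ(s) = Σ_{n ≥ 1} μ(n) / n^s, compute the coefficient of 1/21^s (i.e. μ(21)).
μ(21) = 1

Factor n = 21 = 3 · 7. μ(n) = 0 if any exponent ≥ 2 (not squarefree); otherwise μ(n) = (−1)^{ω(n)} where ω(n) is the number of distinct prime factors. Applying: μ(21) = 1.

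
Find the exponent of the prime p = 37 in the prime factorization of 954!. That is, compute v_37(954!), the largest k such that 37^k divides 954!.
v_37(954!) = 25

Legendre's formula: v_p(n!) = Σ_{k ≥ 1} ⌊n / p^k⌋. For p = 37, n = 954, the terms are:
  ⌊954/37^1⌋ = ⌊954/37⌋ = 25
(the next term ⌊954/37^2⌋ = 0, terminating the sum). Summing: v_37(954!) = 25 = 25.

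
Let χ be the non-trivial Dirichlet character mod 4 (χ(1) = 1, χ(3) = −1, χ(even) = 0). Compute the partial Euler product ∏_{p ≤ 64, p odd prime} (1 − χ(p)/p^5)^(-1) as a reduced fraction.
∏ = 478212334295798677259125227573990358291095208018494528428976877948999059062284551009530475199/480056794509206891424767146601704797711651986953735424570384919662551238689346859653136384000

The odd primes p ≤ 64 are [3, 5, 7, 11, 13, 17, 19, 23, 29, 31, 37, 41, 43, 47, 53, 59, 61]. For each, χ(p) = 1 if p ≡ 1 mod 4, χ(p) = −1 if p ≡ 3 mod 4. Taking (1 − χ(p)/p^5)^(-1) = p^5/(p^5 − χ(p)): (1 − (-1)/3^5)^(-1) · (1 − (1)/5^5)^(-1) · (1 − (-1)/7^5)^(-1) · (1 − (-1)/11^5)^(-1) · (1 − (1)/13^5)^(-1) · (1 − (1)/17^5)^(-1) · (1 − (-1)/19^5)^(-1) · (1 − (-1)/23^5)^(-1) · (1 − (1)/29^5)^(-1) · (1 − (-1)/31^5)^(-1) · (1 − (1)/37^5)^(-1) · (1 − (1)/41^5)^(-1) · (1 − (-1)/43^5)^(-1) · (1 − (-1)/47^5)^(-1) · (1 − (1)/53^5)^(-1) · (1 − (-1)/59^5)^(-1) · (1 − (1)/61^5)^(-1) = 478212334295798677259125227573990358291095208018494528428976877948999059062284551009530475199/480056794509206891424767146601704797711651986953735424570384919662551238689346859653136384000.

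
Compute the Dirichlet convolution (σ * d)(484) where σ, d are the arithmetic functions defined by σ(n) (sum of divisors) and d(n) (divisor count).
(σ * d)(484) = 2560

Divisors of 484: [1, 2, 4, 11, 22, 44, 121, 242, 484]. For each d | 484:
  d = 1: σ(1) · d(484/1) = 1 · 9 = 9
  d = 2: σ(2) · d(484/2) = 3 · 6 = 18
  d = 4: σ(4) · d(484/4) = 7 · 3 = 21
  d = 11: σ(11) · d(484/11) = 12 · 6 = 72
  d = 22: σ(22) · d(484/22) = 36 · 4 = 144
  d = 44: σ(44) · d(484/44) = 84 · 2 = 168
  d = 121: σ(121) · d(484/121) = 133 · 3 = 399
  d = 242: σ(242) · d(484/242) = 399 · 2 = 798
  d = 484: σ(484) · d(484/484) = 931 · 1 = 931
Summing: (σ * d)(484) = 9 + 18 + 21 + 72 + 144 + 168 + 399 + 798 + 931 = 2560.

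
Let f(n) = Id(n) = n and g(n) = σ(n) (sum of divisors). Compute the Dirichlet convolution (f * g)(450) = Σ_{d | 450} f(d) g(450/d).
(Id * σ)(450) = 14620

Divisors of 450: [1, 2, 3, 5, 6, 9, 10, 15, 18, 25, 30, 45, 50, 75, 90, 150, 225, 450]. For each d | 450:
  d = 1: Id(1) · σ(450/1) = 1 · 1209 = 1209
  d = 2: Id(2) · σ(450/2) = 2 · 403 = 806
  d = 3: Id(3) · σ(450/3) = 3 · 372 = 1116
  d = 5: Id(5) · σ(450/5) = 5 · 234 = 1170
  d = 6: Id(6) · σ(450/6) = 6 · 124 = 744
  d = 9: Id(9) · σ(450/9) = 9 · 93 = 837
  d = 10: Id(10) · σ(450/10) = 10 · 78 = 780
  d = 15: Id(15) · σ(450/15) = 15 · 72 = 1080
  d = 18: Id(18) · σ(450/18) = 18 · 31 = 558
  d = 25: Id(25) · σ(450/25) = 25 · 39 = 975
  d = 30: Id(30) · σ(450/30) = 30 · 24 = 720
  d = 45: Id(45) · σ(450/45) = 45 · 18 = 810
  d = 50: Id(50) · σ(450/50) = 50 · 13 = 650
  d = 75: Id(75) · σ(450/75) = 75 · 12 = 900
  d = 90: Id(90) · σ(450/90) = 90 · 6 = 540
  d = 150: Id(150) · σ(450/150) = 150 · 4 = 600
  d = 225: Id(225) · σ(450/225) = 225 · 3 = 675
  d = 450: Id(450) · σ(450/450) = 450 · 1 = 450
Summing: (Id * σ)(450) = 1209 + 806 + 1116 + 1170 + 744 + 837 + 780 + 1080 + 558 + 975 + 720 + 810 + 650 + 900 + 540 + 600 + 675 + 450 = 14620.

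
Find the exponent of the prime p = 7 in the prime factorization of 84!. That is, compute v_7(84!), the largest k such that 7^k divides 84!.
v_7(84!) = 13

Legendre's formula: v_p(n!) = Σ_{k ≥ 1} ⌊n / p^k⌋. For p = 7, n = 84, the terms are:
  ⌊84/7^1⌋ = ⌊84/7⌋ = 12
  ⌊84/7^2⌋ = ⌊84/49⌋ = 1
(the next term ⌊84/7^3⌋ = 0, terminating the sum). Summing: v_7(84!) = 12 + 1 = 13.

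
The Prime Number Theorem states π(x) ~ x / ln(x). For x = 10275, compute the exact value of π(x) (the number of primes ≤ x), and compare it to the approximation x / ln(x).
π(10275) = 1261;  x/ln(x) ≈ 1112.32;  relative error ≈ 11.79%.

Directly count primes up to 10275: π(10275) = 1261. The PNT approximation gives 10275/ln(10275) ≈ 10275/9.23747 ≈ 1112.32. Relative error (π(x) − x/ln(x)) / π(x) ≈ 11.79%; the approximation is known to undercount slightly (Li(x) is a better estimate).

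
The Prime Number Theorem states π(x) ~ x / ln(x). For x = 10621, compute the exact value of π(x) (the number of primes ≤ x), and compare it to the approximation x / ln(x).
π(10621) = 1295;  x/ln(x) ≈ 1145.67;  relative error ≈ 11.53%.

Directly count primes up to 10621: π(10621) = 1295. The PNT approximation gives 10621/ln(10621) ≈ 10621/9.27059 ≈ 1145.67. Relative error (π(x) − x/ln(x)) / π(x) ≈ 11.53%; the approximation is known to undercount slightly (Li(x) is a better estimate).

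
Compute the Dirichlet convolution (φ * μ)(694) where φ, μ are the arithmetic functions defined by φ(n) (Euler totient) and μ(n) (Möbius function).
(φ * μ)(694) = 0

Divisors of 694: [1, 2, 347, 694]. For each d | 694:
  d = 1: φ(1) · μ(694/1) = 1 · 1 = 1
  d = 2: φ(2) · μ(694/2) = 1 · -1 = -1
  d = 347: φ(347) · μ(694/347) = 346 · -1 = -346
  d = 694: φ(694) · μ(694/694) = 346 · 1 = 346
Summing: (φ * μ)(694) = 1 + -1 + -346 + 346 = 0.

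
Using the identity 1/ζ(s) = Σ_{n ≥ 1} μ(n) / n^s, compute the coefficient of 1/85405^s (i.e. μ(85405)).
μ(85405) = 1

Factor n = 85405 = 5 · 19 · 29 · 31. μ(n) = 0 if any exponent ≥ 2 (not squarefree); otherwise μ(n) = (−1)^{ω(n)} where ω(n) is the number of distinct prime factors. Applying: μ(85405) = 1.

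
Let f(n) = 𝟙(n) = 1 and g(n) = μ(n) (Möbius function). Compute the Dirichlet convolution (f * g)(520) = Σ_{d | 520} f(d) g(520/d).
(𝟙 * μ)(520) = 0

Divisors of 520: [1, 2, 4, 5, 8, 10, 13, 20, 26, 40, 52, 65, 104, 130, 260, 520]. For each d | 520:
  d = 1: 𝟙(1) · μ(520/1) = 1 · 0 = 0
  d = 2: 𝟙(2) · μ(520/2) = 1 · 0 = 0
  d = 4: 𝟙(4) · μ(520/4) = 1 · -1 = -1
  d = 5: 𝟙(5) · μ(520/5) = 1 · 0 = 0
  d = 8: 𝟙(8) · μ(520/8) = 1 · 1 = 1
  d = 10: 𝟙(10) · μ(520/10) = 1 · 0 = 0
  d = 13: 𝟙(13) · μ(520/13) = 1 · 0 = 0
  d = 20: 𝟙(20) · μ(520/20) = 1 · 1 = 1
  d = 26: 𝟙(26) · μ(520/26) = 1 · 0 = 0
  d = 40: 𝟙(40) · μ(520/40) = 1 · -1 = -1
  d = 52: 𝟙(52) · μ(520/52) = 1 · 1 = 1
  d = 65: 𝟙(65) · μ(520/65) = 1 · 0 = 0
  d = 104: 𝟙(104) · μ(520/104) = 1 · -1 = -1
  d = 130: 𝟙(130) · μ(520/130) = 1 · 0 = 0
  d = 260: 𝟙(260) · μ(520/260) = 1 · -1 = -1
  d = 520: 𝟙(520) · μ(520/520) = 1 · 1 = 1
Summing: (𝟙 * μ)(520) = 0 + 0 + -1 + 0 + 1 + 0 + 0 + 1 + 0 + -1 + 1 + 0 + -1 + 0 + -1 + 1 = 0.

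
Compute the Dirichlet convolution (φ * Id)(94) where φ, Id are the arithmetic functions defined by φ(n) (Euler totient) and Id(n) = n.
(φ * Id)(94) = 279

Divisors of 94: [1, 2, 47, 94]. For each d | 94:
  d = 1: φ(1) · Id(94/1) = 1 · 94 = 94
  d = 2: φ(2) · Id(94/2) = 1 · 47 = 47
  d = 47: φ(47) · Id(94/47) = 46 · 2 = 92
  d = 94: φ(94) · Id(94/94) = 46 · 1 = 46
Summing: (φ * Id)(94) = 94 + 47 + 92 + 46 = 279.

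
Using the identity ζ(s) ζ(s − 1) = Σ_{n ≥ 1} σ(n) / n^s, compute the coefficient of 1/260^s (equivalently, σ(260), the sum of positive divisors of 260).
σ(260) = 588

In the product (Σ m^0/m^s)(Σ k / k^s) = Σ (Σ_{d | n} d) / n^s, the coefficient of 1/n^s is σ(n) = Σ_{d | n} d. For n = 260, divisors are [1, 2, 4, 5, 10, 13, 20, 26, 52, 65, 130, 260]; summing: σ(260) = 588.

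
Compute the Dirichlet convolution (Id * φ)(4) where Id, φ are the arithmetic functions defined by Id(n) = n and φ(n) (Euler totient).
(Id * φ)(4) = 8

Divisors of 4: [1, 2, 4]. For each d | 4:
  d = 1: Id(1) · φ(4/1) = 1 · 2 = 2
  d = 2: Id(2) · φ(4/2) = 2 · 1 = 2
  d = 4: Id(4) · φ(4/4) = 4 · 1 = 4
Summing: (Id * φ)(4) = 2 + 2 + 4 = 8.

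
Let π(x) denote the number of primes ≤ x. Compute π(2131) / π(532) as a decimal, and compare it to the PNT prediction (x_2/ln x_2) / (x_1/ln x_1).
π(2131)/π(532) = 321/99 ≈ 3.2424;  PNT prediction ≈ 3.2804.

π(532) = 99 and π(2131) = 321, so π(2131)/π(532) ≈ 3.2424. The PNT-predicted ratio is (2131/ln(2131)) / (532/ln(532)) ≈ 3.2804. The two agree to within a few percent, as expected.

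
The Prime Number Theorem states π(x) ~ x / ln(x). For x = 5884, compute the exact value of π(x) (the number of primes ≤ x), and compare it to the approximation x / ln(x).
π(5884) = 775;  x/ln(x) ≈ 677.88;  relative error ≈ 12.53%.

Directly count primes up to 5884: π(5884) = 775. The PNT approximation gives 5884/ln(5884) ≈ 5884/8.67999 ≈ 677.88. Relative error (π(x) − x/ln(x)) / π(x) ≈ 12.53%; the approximation is known to undercount slightly (Li(x) is a better estimate).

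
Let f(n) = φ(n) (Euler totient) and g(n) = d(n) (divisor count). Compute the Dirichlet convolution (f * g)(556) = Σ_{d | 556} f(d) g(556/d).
(φ * d)(556) = 980

Divisors of 556: [1, 2, 4, 139, 278, 556]. For each d | 556:
  d = 1: φ(1) · d(556/1) = 1 · 6 = 6
  d = 2: φ(2) · d(556/2) = 1 · 4 = 4
  d = 4: φ(4) · d(556/4) = 2 · 2 = 4
  d = 139: φ(139) · d(556/139) = 138 · 3 = 414
  d = 278: φ(278) · d(556/278) = 138 · 2 = 276
  d = 556: φ(556) · d(556/556) = 276 · 1 = 276
Summing: (φ * d)(556) = 6 + 4 + 4 + 414 + 276 + 276 = 980.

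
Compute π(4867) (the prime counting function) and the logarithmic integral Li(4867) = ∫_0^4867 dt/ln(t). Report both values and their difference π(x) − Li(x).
π(4867) = 651;  Li(4867) ≈ 668.64;  π(x) − Li(x) ≈ -17.64.

Direct count of primes ≤ 4867 gives π(4867) = 651. Numerical evaluation of the logarithmic integral gives Li(4867) ≈ 668.64. The difference π(x) − Li(x) ≈ -17.64 is typically negative for small/moderate x (Li(x) overestimates), though Littlewood's theorem shows this sign changes infinitely often.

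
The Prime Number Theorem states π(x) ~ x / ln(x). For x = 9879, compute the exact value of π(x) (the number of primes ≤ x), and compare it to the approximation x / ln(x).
π(9879) = 1218;  x/ln(x) ≈ 1074.02;  relative error ≈ 11.82%.

Directly count primes up to 9879: π(9879) = 1218. The PNT approximation gives 9879/ln(9879) ≈ 9879/9.19817 ≈ 1074.02. Relative error (π(x) − x/ln(x)) / π(x) ≈ 11.82%; the approximation is known to undercount slightly (Li(x) is a better estimate).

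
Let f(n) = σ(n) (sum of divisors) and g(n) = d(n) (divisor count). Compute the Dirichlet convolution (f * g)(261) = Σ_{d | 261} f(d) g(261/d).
(σ * d)(261) = 768

Divisors of 261: [1, 3, 9, 29, 87, 261]. For each d | 261:
  d = 1: σ(1) · d(261/1) = 1 · 6 = 6
  d = 3: σ(3) · d(261/3) = 4 · 4 = 16
  d = 9: σ(9) · d(261/9) = 13 · 2 = 26
  d = 29: σ(29) · d(261/29) = 30 · 3 = 90
  d = 87: σ(87) · d(261/87) = 120 · 2 = 240
  d = 261: σ(261) · d(261/261) = 390 · 1 = 390
Summing: (σ * d)(261) = 6 + 16 + 26 + 90 + 240 + 390 = 768.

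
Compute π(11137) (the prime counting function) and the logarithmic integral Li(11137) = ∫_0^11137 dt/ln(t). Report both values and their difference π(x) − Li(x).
π(11137) = 1349;  Li(11137) ≈ 1368.86;  π(x) − Li(x) ≈ -19.86.

Direct count of primes ≤ 11137 gives π(11137) = 1349. Numerical evaluation of the logarithmic integral gives Li(11137) ≈ 1368.86. The difference π(x) − Li(x) ≈ -19.86 is typically negative for small/moderate x (Li(x) overestimates), though Littlewood's theorem shows this sign changes infinitely often.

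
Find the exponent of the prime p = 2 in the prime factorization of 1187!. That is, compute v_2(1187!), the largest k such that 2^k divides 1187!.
v_2(1187!) = 1182

Legendre's formula: v_p(n!) = Σ_{k ≥ 1} ⌊n / p^k⌋. For p = 2, n = 1187, the terms are:
  ⌊1187/2^1⌋ = ⌊1187/2⌋ = 593
  ⌊1187/2^2⌋ = ⌊1187/4⌋ = 296
  ⌊1187/2^3⌋ = ⌊1187/8⌋ = 148
  ⌊1187/2^4⌋ = ⌊1187/16⌋ = 74
  ⌊1187/2^5⌋ = ⌊1187/32⌋ = 37
  ⌊1187/2^6⌋ = ⌊1187/64⌋ = 18
  ⌊1187/2^7⌋ = ⌊1187/128⌋ = 9
  ⌊1187/2^8⌋ = ⌊1187/256⌋ = 4
  ⌊1187/2^9⌋ = ⌊1187/512⌋ = 2
  ⌊1187/2^10⌋ = ⌊1187/1024⌋ = 1
(the next term ⌊1187/2^11⌋ = 0, terminating the sum). Summing: v_2(1187!) = 593 + 296 + 148 + 74 + 37 + 18 + 9 + 4 + 2 + 1 = 1182.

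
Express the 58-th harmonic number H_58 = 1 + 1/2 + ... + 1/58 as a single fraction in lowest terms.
H_58 = 254381445831833111660789/54749786241679275146400

Direct summation: H_58 = 1 + 1/2 + ... + 1/58. The least common denominator is lcm(1, ..., 58) = 164249358725037825439200; over this denominator the numerator is 164249358725037825439200 + 82124679362518912719600 + 54749786241679275146400 + 41062339681259456359800 + 32849871745007565087840 + 27374893120839637573200 + 23464194103576832205600 + 20531169840629728179900 + 18249928747226425048800 + 16424935872503782543920 + 14931759884094347767200 + 13687446560419818786600 + 12634566055772140418400 + 11732097051788416102800 + 10949957248335855029280 + 10265584920314864089950 + 9661726983825754437600 + 9124964373613212524400 + 8644703090791464496800 + 8212467936251891271960 + 7821398034525610735200 + 7465879942047173883600 + 7141276466305992410400 + 6843723280209909393300 + 6569974349001513017568 + 6317283027886070209200 + 6083309582408808349600 + 5866048525894208051400 + 5663770990518545704800 + 5474978624167927514640 + 5298366410485091143200 + 5132792460157432044975 + 4977253294698115922400 + 4830863491912877218800 + 4692838820715366441120 + 4562482186806606262200 + 4439171857433454741600 + 4322351545395732248400 + 4211522018590713472800 + 4106233968125945635980 + 4006081920122873791200 + 3910699017262805367600 + 3819752528489251754400 + 3732939971023586941800 + 3649985749445285009760 + 3570638233152996205200 + 3494667206915698413600 + 3421861640104954696650 + 3352027729082404600800 + 3284987174500756508784 + 3220575661275251479200 + 3158641513943035104600 + 3099044504245996706400 + 3041654791204404174800 + 2986351976818869553440 + 2933024262947104025700 + 2881567696930488165600 + 2831885495259272852400 = 763144337495499334982367, so H_58 = 763144337495499334982367/164249358725037825439200; reducing by gcd(763144337495499334982367, 164249358725037825439200) = 3 gives 254381445831833111660789/54749786241679275146400 ≈ 4.64625. (The PNT-adjacent estimate ln(58) + γ ≈ 4.63766 matches within O(1/n).)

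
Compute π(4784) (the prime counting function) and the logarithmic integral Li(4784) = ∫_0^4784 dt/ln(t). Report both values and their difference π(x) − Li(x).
π(4784) = 642;  Li(4784) ≈ 658.85;  π(x) − Li(x) ≈ -16.85.

Direct count of primes ≤ 4784 gives π(4784) = 642. Numerical evaluation of the logarithmic integral gives Li(4784) ≈ 658.85. The difference π(x) − Li(x) ≈ -16.85 is typically negative for small/moderate x (Li(x) overestimates), though Littlewood's theorem shows this sign changes infinitely often.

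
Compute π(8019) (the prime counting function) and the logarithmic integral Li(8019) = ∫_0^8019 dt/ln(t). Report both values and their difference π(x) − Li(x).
π(8019) = 1010;  Li(8019) ≈ 1028.53;  π(x) − Li(x) ≈ -18.53.

Direct count of primes ≤ 8019 gives π(8019) = 1010. Numerical evaluation of the logarithmic integral gives Li(8019) ≈ 1028.53. The difference π(x) − Li(x) ≈ -18.53 is typically negative for small/moderate x (Li(x) overestimates), though Littlewood's theorem shows this sign changes infinitely often.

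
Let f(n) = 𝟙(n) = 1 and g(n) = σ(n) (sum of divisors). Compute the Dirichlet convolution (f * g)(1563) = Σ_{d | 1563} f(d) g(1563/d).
(𝟙 * σ)(1563) = 2615

Divisors of 1563: [1, 3, 521, 1563]. For each d | 1563:
  d = 1: 𝟙(1) · σ(1563/1) = 1 · 2088 = 2088
  d = 3: 𝟙(3) · σ(1563/3) = 1 · 522 = 522
  d = 521: 𝟙(521) · σ(1563/521) = 1 · 4 = 4
  d = 1563: 𝟙(1563) · σ(1563/1563) = 1 · 1 = 1
Summing: (𝟙 * σ)(1563) = 2088 + 522 + 4 + 1 = 2615.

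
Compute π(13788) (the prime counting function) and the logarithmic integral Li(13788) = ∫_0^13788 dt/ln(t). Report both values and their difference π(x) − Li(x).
π(13788) = 1630;  Li(13788) ≈ 1650.03;  π(x) − Li(x) ≈ -20.03.

Direct count of primes ≤ 13788 gives π(13788) = 1630. Numerical evaluation of the logarithmic integral gives Li(13788) ≈ 1650.03. The difference π(x) − Li(x) ≈ -20.03 is typically negative for small/moderate x (Li(x) overestimates), though Littlewood's theorem shows this sign changes infinitely often.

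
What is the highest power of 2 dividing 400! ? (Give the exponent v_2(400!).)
v_2(400!) = 397

Legendre's formula: v_p(n!) = Σ_{k ≥ 1} ⌊n / p^k⌋. For p = 2, n = 400, the terms are:
  ⌊400/2^1⌋ = ⌊400/2⌋ = 200
  ⌊400/2^2⌋ = ⌊400/4⌋ = 100
  ⌊400/2^3⌋ = ⌊400/8⌋ = 50
  ⌊400/2^4⌋ = ⌊400/16⌋ = 25
  ⌊400/2^5⌋ = ⌊400/32⌋ = 12
  ⌊400/2^6⌋ = ⌊400/64⌋ = 6
  ⌊400/2^7⌋ = ⌊400/128⌋ = 3
  ⌊400/2^8⌋ = ⌊400/256⌋ = 1
(the next term ⌊400/2^9⌋ = 0, terminating the sum). Summing: v_2(400!) = 200 + 100 + 50 + 25 + 12 + 6 + 3 + 1 = 397.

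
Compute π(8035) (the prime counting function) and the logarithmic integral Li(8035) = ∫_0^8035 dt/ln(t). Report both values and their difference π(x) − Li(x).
π(8035) = 1010;  Li(8035) ≈ 1030.31;  π(x) − Li(x) ≈ -20.31.

Direct count of primes ≤ 8035 gives π(8035) = 1010. Numerical evaluation of the logarithmic integral gives Li(8035) ≈ 1030.31. The difference π(x) − Li(x) ≈ -20.31 is typically negative for small/moderate x (Li(x) overestimates), though Littlewood's theorem shows this sign changes infinitely often.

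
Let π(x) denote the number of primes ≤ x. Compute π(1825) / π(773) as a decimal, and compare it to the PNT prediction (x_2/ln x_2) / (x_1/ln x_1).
π(1825)/π(773) = 281/137 ≈ 2.0511;  PNT prediction ≈ 2.0908.

π(773) = 137 and π(1825) = 281, so π(1825)/π(773) ≈ 2.0511. The PNT-predicted ratio is (1825/ln(1825)) / (773/ln(773)) ≈ 2.0908. The two agree to within a few percent, as expected.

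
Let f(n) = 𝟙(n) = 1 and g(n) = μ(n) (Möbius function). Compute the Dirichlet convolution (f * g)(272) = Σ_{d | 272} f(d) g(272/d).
(𝟙 * μ)(272) = 0

Divisors of 272: [1, 2, 4, 8, 16, 17, 34, 68, 136, 272]. For each d | 272:
  d = 1: 𝟙(1) · μ(272/1) = 1 · 0 = 0
  d = 2: 𝟙(2) · μ(272/2) = 1 · 0 = 0
  d = 4: 𝟙(4) · μ(272/4) = 1 · 0 = 0
  d = 8: 𝟙(8) · μ(272/8) = 1 · 1 = 1
  d = 16: 𝟙(16) · μ(272/16) = 1 · -1 = -1
  d = 17: 𝟙(17) · μ(272/17) = 1 · 0 = 0
  d = 34: 𝟙(34) · μ(272/34) = 1 · 0 = 0
  d = 68: 𝟙(68) · μ(272/68) = 1 · 0 = 0
  d = 136: 𝟙(136) · μ(272/136) = 1 · -1 = -1
  d = 272: 𝟙(272) · μ(272/272) = 1 · 1 = 1
Summing: (𝟙 * μ)(272) = 0 + 0 + 0 + 1 + -1 + 0 + 0 + 0 + -1 + 1 = 0.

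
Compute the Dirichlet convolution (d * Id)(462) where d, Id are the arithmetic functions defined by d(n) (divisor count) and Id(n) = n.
(d * Id)(462) = 2340

Divisors of 462: [1, 2, 3, 6, 7, 11, 14, 21, 22, 33, 42, 66, 77, 154, 231, 462]. For each d | 462:
  d = 1: d(1) · Id(462/1) = 1 · 462 = 462
  d = 2: d(2) · Id(462/2) = 2 · 231 = 462
  d = 3: d(3) · Id(462/3) = 2 · 154 = 308
  d = 6: d(6) · Id(462/6) = 4 · 77 = 308
  d = 7: d(7) · Id(462/7) = 2 · 66 = 132
  d = 11: d(11) · Id(462/11) = 2 · 42 = 84
  d = 14: d(14) · Id(462/14) = 4 · 33 = 132
  d = 21: d(21) · Id(462/21) = 4 · 22 = 88
  d = 22: d(22) · Id(462/22) = 4 · 21 = 84
  d = 33: d(33) · Id(462/33) = 4 · 14 = 56
  d = 42: d(42) · Id(462/42) = 8 · 11 = 88
  d = 66: d(66) · Id(462/66) = 8 · 7 = 56
  d = 77: d(77) · Id(462/77) = 4 · 6 = 24
  d = 154: d(154) · Id(462/154) = 8 · 3 = 24
  d = 231: d(231) · Id(462/231) = 8 · 2 = 16
  d = 462: d(462) · Id(462/462) = 16 · 1 = 16
Summing: (d * Id)(462) = 462 + 462 + 308 + 308 + 132 + 84 + 132 + 88 + 84 + 56 + 88 + 56 + 24 + 24 + 16 + 16 = 2340.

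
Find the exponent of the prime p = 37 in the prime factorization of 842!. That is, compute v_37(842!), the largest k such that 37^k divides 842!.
v_37(842!) = 22

Legendre's formula: v_p(n!) = Σ_{k ≥ 1} ⌊n / p^k⌋. For p = 37, n = 842, the terms are:
  ⌊842/37^1⌋ = ⌊842/37⌋ = 22
(the next term ⌊842/37^2⌋ = 0, terminating the sum). Summing: v_37(842!) = 22 = 22.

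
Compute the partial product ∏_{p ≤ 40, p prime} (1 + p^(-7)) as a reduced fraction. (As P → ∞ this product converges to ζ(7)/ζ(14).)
∏ = 228018297549409144061012751313154880100808796638571013381923478410878979964928/226144123234654878853445211850814351110881099376313221108562837934941141853125

The primes p ≤ 40 are [2, 3, 5, 7, 11, 13, 17, 19, 23, 29, 31, 37]. For each, (1 + 1/p^7) = (p^7 + 1)/p^7. Multiplying these fractions over p ∈ [2, 3, 5, 7, 11, 13, 17, 19, 23, 29, 31, 37] gives 228018297549409144061012751313154880100808796638571013381923478410878979964928/226144123234654878853445211850814351110881099376313221108562837934941141853125. (In the limit P → ∞ this tends to ζ(7)/ζ(14).)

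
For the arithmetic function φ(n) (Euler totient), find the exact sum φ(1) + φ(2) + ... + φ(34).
Σ_{n ≤ 34} φ(n) = 360

Compute φ(n) for each 1 ≤ n ≤ 34: φ(1) = 1, φ(2) = 1, φ(3) = 2, φ(4) = 2, φ(5) = 4, φ(6) = 2, φ(7) = 6, φ(8) = 4, φ(9) = 6, φ(10) = 4, φ(11) = 10, φ(12) = 4, φ(13) = 12, φ(14) = 6, φ(15) = 8, φ(16) = 8, φ(17) = 16, φ(18) = 6, φ(19) = 18, φ(20) = 8, φ(21) = 12, φ(22) = 10, φ(23) = 22, φ(24) = 8, φ(25) = 20, φ(26) = 12, φ(27) = 18, φ(28) = 12, φ(29) = 28, φ(30) = 8, φ(31) = 30, φ(32) = 16, φ(33) = 20, φ(34) = 16. Summing all 34 values: 360. (Average order: Σ_{n ≤ x} φ(n) ~ (3/π²) x². For x = 34, (3/π²)·34² ≈ 351.38.)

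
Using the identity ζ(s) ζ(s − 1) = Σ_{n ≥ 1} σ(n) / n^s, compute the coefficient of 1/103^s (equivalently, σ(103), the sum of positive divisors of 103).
σ(103) = 104

In the product (Σ m^0/m^s)(Σ k / k^s) = Σ (Σ_{d | n} d) / n^s, the coefficient of 1/n^s is σ(n) = Σ_{d | n} d. For n = 103, divisors are [1, 103]; summing: σ(103) = 104.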